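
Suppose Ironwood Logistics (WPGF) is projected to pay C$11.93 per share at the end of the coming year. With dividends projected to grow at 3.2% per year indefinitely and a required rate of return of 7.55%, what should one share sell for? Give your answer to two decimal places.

Gordon growth model: P₀ = D₁/(r − g), with D₁ = 11.93 given directly.
P₀ = 11.9300 / (0.0755 − 0.032) = 11.9300 / 0.0435 = 274.2529

C$274.25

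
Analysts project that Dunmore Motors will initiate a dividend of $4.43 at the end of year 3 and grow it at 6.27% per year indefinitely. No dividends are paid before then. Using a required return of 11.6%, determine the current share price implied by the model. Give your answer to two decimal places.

Deferred-dividend DDM. At t=2 the remaining stream is a growing perpetuity with first payment D_3 = 4.43.
V_2 = D_3/(r−g) = 4.43/(0.116−0.0627) = 83.1144
P₀ = V_2/(1+r)^2 = 83.1144/(1+0.116)^2 = 66.7341

$66.73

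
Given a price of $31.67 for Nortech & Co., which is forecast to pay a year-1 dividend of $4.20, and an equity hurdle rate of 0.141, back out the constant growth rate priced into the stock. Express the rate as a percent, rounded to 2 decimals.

From P₀ = D₁/(r − g), the implied growth is g = r − D₁/P₀.
g = 0.141 − 4.20/31.67 = 0.141 − 0.13262 = 0.00838

0.84%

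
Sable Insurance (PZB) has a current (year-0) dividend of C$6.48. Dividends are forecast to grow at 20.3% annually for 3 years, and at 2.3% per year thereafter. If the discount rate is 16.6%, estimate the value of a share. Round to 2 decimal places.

C$71.61

Two-stage DDM. Project D₁…D_3 at 0.203, terminal growth 0.023, discount at r = 0.166.
D_1 = 7.7954
D_2 = 9.3779
D_3 = 11.2816
Terminal value at t=3: TV = D_4/(r−g) = 11.5411/(0.166−0.023) = 80.7071
P₀ = 7.7954/(1+0.166)^1 + 9.3779/(1+0.166)^2 + 11.2816/(1+0.166)^3 + 80.7071/(1+0.166)^3 = 71.6116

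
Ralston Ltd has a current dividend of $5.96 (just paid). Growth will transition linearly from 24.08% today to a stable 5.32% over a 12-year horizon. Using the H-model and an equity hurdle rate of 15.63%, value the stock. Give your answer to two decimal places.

H-model: P₀ = D₀[(1+g_L) + H(g_S−g_L)]/(r−g_L), with H = 12/2 = 6.
P₀ = 5.96 × [(1+0.0532) + 6×(0.2408−0.0532)] / (0.1563−0.0532)
   = 5.96 × 2.1788 / 0.1031 = 125.9520

$125.95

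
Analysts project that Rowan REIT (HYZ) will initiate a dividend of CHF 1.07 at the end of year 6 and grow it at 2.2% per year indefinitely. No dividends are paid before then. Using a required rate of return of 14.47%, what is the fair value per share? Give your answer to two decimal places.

Deferred-dividend DDM. At t=5 the remaining stream is a growing perpetuity with first payment D_6 = 1.07.
V_5 = D_6/(r−g) = 1.07/(0.1447−0.022) = 8.7205
P₀ = V_5/(1+r)^5 = 8.7205/(1+0.1447)^5 = 4.4369

CHF 4.44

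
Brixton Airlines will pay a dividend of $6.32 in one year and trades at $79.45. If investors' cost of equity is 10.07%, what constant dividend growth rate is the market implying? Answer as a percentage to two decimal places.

From P₀ = D₁/(r − g), the implied growth is g = r − D₁/P₀.
g = 0.1007 − 6.32/79.45 = 0.1007 − 0.07955 = 0.02115

2.12%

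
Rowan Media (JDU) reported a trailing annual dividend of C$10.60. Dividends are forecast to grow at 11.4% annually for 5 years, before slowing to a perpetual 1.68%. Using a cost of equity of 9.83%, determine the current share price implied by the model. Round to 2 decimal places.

Two-stage DDM. Project D₁…D_5 at 0.114, terminal growth 0.0168, discount at r = 0.0983.
D_1 = 11.8084
D_2 = 13.1546
D_3 = 14.6542
D_4 = 16.3248
D_5 = 18.1858
Terminal value at t=5: TV = D_6/(r−g) = 18.4913/(0.0983−0.0168) = 226.8871
P₀ = 11.8084/(1+0.0983)^1 + 13.1546/(1+0.0983)^2 + 14.6542/(1+0.0983)^3 + 16.3248/(1+0.0983)^4 + 18.1858/(1+0.0983)^5 + 226.8871/(1+0.0983)^5 = 197.2894

C$197.29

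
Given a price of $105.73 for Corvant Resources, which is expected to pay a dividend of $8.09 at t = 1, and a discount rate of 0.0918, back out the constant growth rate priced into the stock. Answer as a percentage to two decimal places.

From P₀ = D₁/(r − g), the implied growth is g = r − D₁/P₀.
g = 0.0918 − 8.09/105.73 = 0.0918 − 0.07652 = 0.01528

1.53%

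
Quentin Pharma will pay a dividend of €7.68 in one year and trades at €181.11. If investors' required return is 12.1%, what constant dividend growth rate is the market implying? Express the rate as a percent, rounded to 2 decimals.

From P₀ = D₁/(r − g), the implied growth is g = r − D₁/P₀.
g = 0.121 − 7.68/181.11 = 0.121 − 0.04241 = 0.07859

7.86%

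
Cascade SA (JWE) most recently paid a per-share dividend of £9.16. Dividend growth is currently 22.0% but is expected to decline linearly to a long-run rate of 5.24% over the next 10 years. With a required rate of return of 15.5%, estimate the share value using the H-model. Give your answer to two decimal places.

£168.77

H-model: P₀ = D₀[(1+g_L) + H(g_S−g_L)]/(r−g_L), with H = 10/2 = 5.
P₀ = 9.16 × [(1+0.0524) + 5×(0.22−0.0524)] / (0.155−0.0524)
   = 9.16 × 1.8904 / 0.1026 = 168.7726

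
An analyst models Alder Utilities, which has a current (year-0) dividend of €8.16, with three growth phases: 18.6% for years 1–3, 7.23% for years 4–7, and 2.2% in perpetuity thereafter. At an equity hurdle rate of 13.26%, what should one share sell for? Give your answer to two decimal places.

Three-stage DDM. Project D₁…D_7; terminal Gordon value at t=7 with g = 0.022; discount at r = 0.1326.
D_1 = 9.6778
D_2 = 11.4778
D_3 = 13.6127
D_4 = 14.5969
D_5 = 15.6523
D_6 = 16.7839
D_7 = 17.9974
TV_7 = 18.3933/(0.1326−0.022) = 166.3050
P₀ = Σ Dₜ/(1+r)ᵗ + TV_7/(1+r)^7 = 129.1714

€129.17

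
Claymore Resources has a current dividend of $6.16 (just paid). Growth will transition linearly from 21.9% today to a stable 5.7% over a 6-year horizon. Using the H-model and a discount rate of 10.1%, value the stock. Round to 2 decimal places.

$216.02

H-model: P₀ = D₀[(1+g_L) + H(g_S−g_L)]/(r−g_L), with H = 6/2 = 3.
P₀ = 6.16 × [(1+0.057) + 3×(0.219−0.057)] / (0.101−0.057)
   = 6.16 × 1.5430 / 0.044 = 216.0200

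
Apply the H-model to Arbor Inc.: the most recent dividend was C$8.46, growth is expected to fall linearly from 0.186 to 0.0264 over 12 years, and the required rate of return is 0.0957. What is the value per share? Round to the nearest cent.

H-model: P₀ = D₀[(1+g_L) + H(g_S−g_L)]/(r−g_L), with H = 12/2 = 6.
P₀ = 8.46 × [(1+0.0264) + 6×(0.186−0.0264)] / (0.0957−0.0264)
   = 8.46 × 1.9840 / 0.0693 = 242.2026

C$242.20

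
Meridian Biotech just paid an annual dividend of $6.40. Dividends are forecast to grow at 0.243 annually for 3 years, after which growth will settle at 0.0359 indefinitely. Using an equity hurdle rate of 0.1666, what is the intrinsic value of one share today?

$83.18

Two-stage DDM. Project D₁…D_3 at 0.243, terminal growth 0.0359, discount at r = 0.1666.
D_1 = 7.9552
D_2 = 9.8883
D_3 = 12.2912
Terminal value at t=3: TV = D_4/(r−g) = 12.7324/(0.1666−0.0359) = 97.4172
P₀ = 7.9552/(1+0.1666)^1 + 9.8883/(1+0.1666)^2 + 12.2912/(1+0.1666)^3 + 97.4172/(1+0.1666)^3 = 83.1842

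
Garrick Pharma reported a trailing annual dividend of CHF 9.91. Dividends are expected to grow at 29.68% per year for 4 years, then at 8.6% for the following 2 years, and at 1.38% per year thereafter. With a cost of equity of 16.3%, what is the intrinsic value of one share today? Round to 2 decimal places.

Three-stage DDM. Project D₁…D_6; terminal Gordon value at t=6 with g = 0.0138; discount at r = 0.163.
D_1 = 12.8513
D_2 = 16.6656
D_3 = 21.6119
D_4 = 28.0263
D_5 = 30.4366
D_6 = 33.0541
TV_6 = 33.5102/(0.163−0.0138) = 224.5995
P₀ = Σ Dₜ/(1+r)ᵗ + TV_6/(1+r)^6 = 170.8610

CHF 170.86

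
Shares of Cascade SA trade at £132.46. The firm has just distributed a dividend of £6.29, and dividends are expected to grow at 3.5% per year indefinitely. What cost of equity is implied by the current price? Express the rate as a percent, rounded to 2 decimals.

Rearranging the constant-growth DDM: r = D₁/P₀ + g.
D₁ = 6.29 × (1 + 0.035) = 6.5101.
r = 6.5101 / 132.46 + 0.035 = 0.04915 + 0.035 = 0.08415

8.41%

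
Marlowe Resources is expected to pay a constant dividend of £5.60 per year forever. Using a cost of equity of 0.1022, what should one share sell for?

£54.79

Zero-growth DDM (perpetuity): P₀ = D/r = 5.60 / 0.1022 = 54.7945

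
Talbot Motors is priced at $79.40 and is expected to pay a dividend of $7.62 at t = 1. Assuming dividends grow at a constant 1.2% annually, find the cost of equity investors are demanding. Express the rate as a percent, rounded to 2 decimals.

10.80%

Rearranging the constant-growth DDM: r = D₁/P₀ + g.
r = 7.6200 / 79.40 + 0.012 = 0.09597 + 0.012 = 0.10797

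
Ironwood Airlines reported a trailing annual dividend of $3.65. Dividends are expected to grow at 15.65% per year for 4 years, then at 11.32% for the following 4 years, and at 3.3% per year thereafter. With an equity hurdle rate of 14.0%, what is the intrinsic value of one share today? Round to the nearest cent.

$63.65

Three-stage DDM. Project D₁…D_8; terminal Gordon value at t=8 with g = 0.033; discount at r = 0.14.
D_1 = 4.2212
D_2 = 4.8818
D_3 = 5.6459
D_4 = 6.5294
D_5 = 7.2686
D_6 = 8.0914
D_7 = 9.0073
D_8 = 10.0269
TV_8 = 10.3578/(0.14−0.033) = 96.8021
P₀ = Σ Dₜ/(1+r)ᵗ + TV_8/(1+r)^8 = 63.6469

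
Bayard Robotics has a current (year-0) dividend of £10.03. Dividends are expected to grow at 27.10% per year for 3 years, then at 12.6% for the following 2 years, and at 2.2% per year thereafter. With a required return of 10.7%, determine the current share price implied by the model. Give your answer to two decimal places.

Three-stage DDM. Project D₁…D_5; terminal Gordon value at t=5 with g = 0.022; discount at r = 0.107.
D_1 = 12.7481
D_2 = 16.2029
D_3 = 20.5939
D_4 = 23.1887
D_5 = 26.1105
TV_5 = 26.6849/(0.107−0.022) = 313.9398
P₀ = Σ Dₜ/(1+r)ᵗ + TV_5/(1+r)^5 = 259.9127

£259.91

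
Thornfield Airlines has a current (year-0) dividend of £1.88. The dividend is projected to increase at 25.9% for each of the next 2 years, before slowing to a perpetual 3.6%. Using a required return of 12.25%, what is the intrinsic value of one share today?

Two-stage DDM. Project D₁…D_2 at 0.259, terminal growth 0.036, discount at r = 0.1225.
D_1 = 2.3669
D_2 = 2.9800
Terminal value at t=2: TV = D_3/(r−g) = 3.0872/(0.1225−0.036) = 35.6905
P₀ = 2.3669/(1+0.1225)^1 + 2.9800/(1+0.1225)^2 + 35.6905/(1+0.1225)^2 = 32.7993

£32.80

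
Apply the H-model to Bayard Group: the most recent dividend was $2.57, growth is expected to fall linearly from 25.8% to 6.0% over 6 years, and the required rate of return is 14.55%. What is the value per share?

H-model: P₀ = D₀[(1+g_L) + H(g_S−g_L)]/(r−g_L), with H = 6/2 = 3.
P₀ = 2.57 × [(1+0.06) + 3×(0.258−0.06)] / (0.1455−0.06)
   = 2.57 × 1.6540 / 0.0855 = 49.7167

$49.72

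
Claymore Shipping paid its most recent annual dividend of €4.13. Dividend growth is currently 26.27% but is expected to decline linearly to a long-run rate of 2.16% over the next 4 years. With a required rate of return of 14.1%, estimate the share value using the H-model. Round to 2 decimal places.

€52.02

H-model: P₀ = D₀[(1+g_L) + H(g_S−g_L)]/(r−g_L), with H = 4/2 = 2.
P₀ = 4.13 × [(1+0.0216) + 2×(0.2627−0.0216)] / (0.141−0.0216)
   = 4.13 × 1.5038 / 0.1194 = 52.0159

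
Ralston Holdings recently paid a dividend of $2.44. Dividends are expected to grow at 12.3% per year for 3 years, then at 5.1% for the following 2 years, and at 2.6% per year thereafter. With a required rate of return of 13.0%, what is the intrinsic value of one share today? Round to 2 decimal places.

$31.97

Three-stage DDM. Project D₁…D_5; terminal Gordon value at t=5 with g = 0.026; discount at r = 0.13.
D_1 = 2.7401
D_2 = 3.0772
D_3 = 3.4556
D_4 = 3.6319
D_5 = 3.8171
TV_5 = 3.9164/(0.13−0.026) = 37.6572
P₀ = Σ Dₜ/(1+r)ᵗ + TV_5/(1+r)^5 = 31.9678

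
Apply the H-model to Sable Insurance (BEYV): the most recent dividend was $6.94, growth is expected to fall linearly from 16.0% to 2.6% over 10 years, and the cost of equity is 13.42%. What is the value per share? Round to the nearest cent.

H-model: P₀ = D₀[(1+g_L) + H(g_S−g_L)]/(r−g_L), with H = 10/2 = 5.
P₀ = 6.94 × [(1+0.026) + 5×(0.16−0.026)] / (0.1342−0.026)
   = 6.94 × 1.6960 / 0.1082 = 108.7823

$108.78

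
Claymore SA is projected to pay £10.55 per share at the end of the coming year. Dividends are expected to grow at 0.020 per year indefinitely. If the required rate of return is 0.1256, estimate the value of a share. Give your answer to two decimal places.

£99.91

Gordon growth model: P₀ = D₁/(r − g), with D₁ = 10.55 given directly.
P₀ = 10.5500 / (0.1256 − 0.02) = 10.5500 / 0.1056 = 99.9053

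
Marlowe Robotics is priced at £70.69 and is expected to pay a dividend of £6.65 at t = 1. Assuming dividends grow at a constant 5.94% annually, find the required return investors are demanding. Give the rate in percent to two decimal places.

15.35%

Rearranging the constant-growth DDM: r = D₁/P₀ + g.
r = 6.6500 / 70.69 + 0.0594 = 0.09407 + 0.0594 = 0.15347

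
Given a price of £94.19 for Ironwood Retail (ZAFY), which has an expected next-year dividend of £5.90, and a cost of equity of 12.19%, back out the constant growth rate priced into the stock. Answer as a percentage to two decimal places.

From P₀ = D₁/(r − g), the implied growth is g = r − D₁/P₀.
g = 0.1219 − 5.90/94.19 = 0.1219 − 0.06264 = 0.05926

5.93%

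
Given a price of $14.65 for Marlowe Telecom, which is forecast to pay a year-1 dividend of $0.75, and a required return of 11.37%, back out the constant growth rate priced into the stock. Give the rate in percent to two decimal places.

From P₀ = D₁/(r − g), the implied growth is g = r − D₁/P₀.
g = 0.1137 − 0.75/14.65 = 0.1137 − 0.05119 = 0.06251

6.25%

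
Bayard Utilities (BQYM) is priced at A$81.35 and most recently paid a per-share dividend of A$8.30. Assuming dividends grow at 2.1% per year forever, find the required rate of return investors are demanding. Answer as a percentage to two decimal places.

Rearranging the constant-growth DDM: r = D₁/P₀ + g.
D₁ = 8.30 × (1 + 0.021) = 8.4743.
r = 8.4743 / 81.35 + 0.021 = 0.10417 + 0.021 = 0.12517

12.52%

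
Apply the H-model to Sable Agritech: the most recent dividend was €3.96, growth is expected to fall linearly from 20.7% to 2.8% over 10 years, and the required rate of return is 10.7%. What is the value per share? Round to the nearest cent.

H-model: P₀ = D₀[(1+g_L) + H(g_S−g_L)]/(r−g_L), with H = 10/2 = 5.
P₀ = 3.96 × [(1+0.028) + 5×(0.207−0.028)] / (0.107−0.028)
   = 3.96 × 1.9230 / 0.079 = 96.3934

€96.39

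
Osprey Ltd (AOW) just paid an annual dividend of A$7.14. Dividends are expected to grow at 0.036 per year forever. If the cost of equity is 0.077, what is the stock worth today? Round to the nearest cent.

A$180.42

Gordon growth model: P₀ = D₁/(r − g). D₁ = 7.14 × (1 + 0.036) = 7.3970.
P₀ = 7.3970 / (0.077 − 0.036) = 7.3970 / 0.041 = 180.4156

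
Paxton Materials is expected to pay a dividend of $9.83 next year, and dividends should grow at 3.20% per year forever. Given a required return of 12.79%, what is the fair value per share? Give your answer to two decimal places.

Gordon growth model: P₀ = D₁/(r − g), with D₁ = 9.83 given directly.
P₀ = 9.8300 / (0.1279 − 0.032) = 9.8300 / 0.0959 = 102.5026

$102.50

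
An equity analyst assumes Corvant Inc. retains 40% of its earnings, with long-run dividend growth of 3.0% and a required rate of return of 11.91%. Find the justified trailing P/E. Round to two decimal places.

Payout ratio b = 1 − 0.40 = 0.60.
Justified trailing P/E = b(1+g)/(r−g) = 0.60×(1+0.03)/(0.1191−0.03) = 6.9360

6.94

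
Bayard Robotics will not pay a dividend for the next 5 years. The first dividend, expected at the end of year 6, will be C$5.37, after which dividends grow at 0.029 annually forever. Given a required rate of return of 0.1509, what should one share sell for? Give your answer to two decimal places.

Deferred-dividend DDM. At t=5 the remaining stream is a growing perpetuity with first payment D_6 = 5.37.
V_5 = D_6/(r−g) = 5.37/(0.1509−0.029) = 44.0525
P₀ = V_5/(1+r)^5 = 44.0525/(1+0.1509)^5 = 21.8164

C$21.82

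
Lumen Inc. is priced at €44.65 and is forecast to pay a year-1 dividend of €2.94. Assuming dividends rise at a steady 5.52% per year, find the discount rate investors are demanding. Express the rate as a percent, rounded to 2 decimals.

12.10%

Rearranging the constant-growth DDM: r = D₁/P₀ + g.
r = 2.9400 / 44.65 + 0.0552 = 0.06585 + 0.0552 = 0.12105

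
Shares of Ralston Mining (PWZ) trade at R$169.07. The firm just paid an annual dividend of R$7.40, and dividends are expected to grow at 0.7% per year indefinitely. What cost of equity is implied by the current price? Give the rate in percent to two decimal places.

Rearranging the constant-growth DDM: r = D₁/P₀ + g.
D₁ = 7.40 × (1 + 0.007) = 7.4518.
r = 7.4518 / 169.07 + 0.007 = 0.04408 + 0.007 = 0.05108

5.11%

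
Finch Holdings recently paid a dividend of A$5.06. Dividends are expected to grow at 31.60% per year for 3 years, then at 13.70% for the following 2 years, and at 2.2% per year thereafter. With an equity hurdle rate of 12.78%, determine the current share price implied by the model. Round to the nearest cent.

Three-stage DDM. Project D₁…D_5; terminal Gordon value at t=5 with g = 0.022; discount at r = 0.1278.
D_1 = 6.6590
D_2 = 8.7632
D_3 = 11.5324
D_4 = 13.1123
D_5 = 14.9087
TV_5 = 15.2367/(0.1278−0.022) = 144.0139
P₀ = Σ Dₜ/(1+r)ᵗ + TV_5/(1+r)^5 = 116.0398

A$116.04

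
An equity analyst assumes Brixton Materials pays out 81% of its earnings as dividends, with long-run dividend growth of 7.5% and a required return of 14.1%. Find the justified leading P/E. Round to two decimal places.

Justified leading P/E = b/(r−g) = 0.81/(0.141−0.075) = 12.2727

12.27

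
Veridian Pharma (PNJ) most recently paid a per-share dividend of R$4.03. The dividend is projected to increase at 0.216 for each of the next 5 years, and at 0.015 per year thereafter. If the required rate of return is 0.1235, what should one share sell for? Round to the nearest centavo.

Two-stage DDM. Project D₁…D_5 at 0.216, terminal growth 0.015, discount at r = 0.1235.
D_1 = 4.9005
D_2 = 5.9590
D_3 = 7.2461
D_4 = 8.8113
D_5 = 10.7145
Terminal value at t=5: TV = D_6/(r−g) = 10.8752/(0.1235−0.015) = 100.2327
P₀ = 4.9005/(1+0.1235)^1 + 5.9590/(1+0.1235)^2 + 7.2461/(1+0.1235)^3 + 8.8113/(1+0.1235)^4 + 10.7145/(1+0.1235)^5 + 100.2327/(1+0.1235)^5 = 81.7025

R$81.70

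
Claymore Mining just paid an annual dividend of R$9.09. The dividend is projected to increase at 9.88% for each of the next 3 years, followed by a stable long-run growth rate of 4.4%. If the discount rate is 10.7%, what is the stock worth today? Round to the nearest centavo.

Two-stage DDM. Project D₁…D_3 at 0.0988, terminal growth 0.044, discount at r = 0.107.
D_1 = 9.9881
D_2 = 10.9749
D_3 = 12.0592
Terminal value at t=3: TV = D_4/(r−g) = 12.5898/(0.107−0.044) = 199.8388
P₀ = 9.9881/(1+0.107)^1 + 10.9749/(1+0.107)^2 + 12.0592/(1+0.107)^3 + 199.8388/(1+0.107)^3 = 174.1796

R$174.18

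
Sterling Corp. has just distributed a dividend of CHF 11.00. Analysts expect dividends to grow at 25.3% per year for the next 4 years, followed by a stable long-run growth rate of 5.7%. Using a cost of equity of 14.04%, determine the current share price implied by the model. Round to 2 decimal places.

CHF 259.17

Two-stage DDM. Project D₁…D_4 at 0.253, terminal growth 0.057, discount at r = 0.1404.
D_1 = 13.7830
D_2 = 17.2701
D_3 = 21.6394
D_4 = 27.1142
Terminal value at t=4: TV = D_5/(r−g) = 28.6597/(0.1404−0.057) = 343.6417
P₀ = 13.7830/(1+0.1404)^1 + 17.2701/(1+0.1404)^2 + 21.6394/(1+0.1404)^3 + 27.1142/(1+0.1404)^4 + 343.6417/(1+0.1404)^4 = 259.1657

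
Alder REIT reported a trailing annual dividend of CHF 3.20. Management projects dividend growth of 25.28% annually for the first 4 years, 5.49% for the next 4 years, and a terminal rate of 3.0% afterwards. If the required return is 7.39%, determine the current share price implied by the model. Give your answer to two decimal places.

CHF 171.25

Three-stage DDM. Project D₁…D_8; terminal Gordon value at t=8 with g = 0.03; discount at r = 0.0739.
D_1 = 4.0090
D_2 = 5.0224
D_3 = 6.2921
D_4 = 7.8827
D_5 = 8.3155
D_6 = 8.7720
D_7 = 9.2536
D_8 = 9.7616
TV_8 = 10.0545/(0.0739−0.03) = 229.0313
P₀ = Σ Dₜ/(1+r)ᵗ + TV_8/(1+r)^8 = 171.2469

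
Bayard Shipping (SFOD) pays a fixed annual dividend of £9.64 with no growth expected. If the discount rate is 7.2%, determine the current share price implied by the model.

£133.89

Zero-growth DDM (perpetuity): P₀ = D/r = 9.64 / 0.072 = 133.8889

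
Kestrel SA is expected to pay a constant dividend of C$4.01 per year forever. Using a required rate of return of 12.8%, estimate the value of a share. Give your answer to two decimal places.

Zero-growth DDM (perpetuity): P₀ = D/r = 4.01 / 0.128 = 31.3281

C$31.33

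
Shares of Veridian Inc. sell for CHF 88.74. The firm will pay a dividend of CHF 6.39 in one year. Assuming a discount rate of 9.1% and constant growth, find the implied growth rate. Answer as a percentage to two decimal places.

From P₀ = D₁/(r − g), the implied growth is g = r − D₁/P₀.
g = 0.091 − 6.39/88.74 = 0.091 − 0.07201 = 0.01899

1.90%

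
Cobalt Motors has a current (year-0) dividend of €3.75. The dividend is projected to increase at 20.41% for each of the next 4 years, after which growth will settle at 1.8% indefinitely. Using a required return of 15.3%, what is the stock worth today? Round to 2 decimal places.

Two-stage DDM. Project D₁…D_4 at 0.2041, terminal growth 0.018, discount at r = 0.153.
D_1 = 4.5154
D_2 = 5.4370
D_3 = 6.5466
D_4 = 7.8828
Terminal value at t=4: TV = D_5/(r−g) = 8.0247/(0.153−0.018) = 59.4423
P₀ = 4.5154/(1+0.153)^1 + 5.4370/(1+0.153)^2 + 6.5466/(1+0.153)^3 + 7.8828/(1+0.153)^4 + 59.4423/(1+0.153)^4 = 50.3713

€50.37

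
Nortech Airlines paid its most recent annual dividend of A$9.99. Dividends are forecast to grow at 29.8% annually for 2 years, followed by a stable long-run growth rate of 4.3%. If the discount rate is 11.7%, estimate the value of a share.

Two-stage DDM. Project D₁…D_2 at 0.298, terminal growth 0.043, discount at r = 0.117.
D_1 = 12.9670
D_2 = 16.8312
Terminal value at t=2: TV = D_3/(r−g) = 17.5549/(0.117−0.043) = 237.2288
P₀ = 12.9670/(1+0.117)^1 + 16.8312/(1+0.117)^2 + 237.2288/(1+0.117)^2 = 215.2333

A$215.23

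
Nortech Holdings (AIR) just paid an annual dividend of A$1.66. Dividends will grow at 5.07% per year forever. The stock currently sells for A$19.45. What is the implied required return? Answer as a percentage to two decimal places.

Rearranging the constant-growth DDM: r = D₁/P₀ + g.
D₁ = 1.66 × (1 + 0.0507) = 1.7442.
r = 1.7442 / 19.45 + 0.0507 = 0.08967 + 0.0507 = 0.14037

14.04%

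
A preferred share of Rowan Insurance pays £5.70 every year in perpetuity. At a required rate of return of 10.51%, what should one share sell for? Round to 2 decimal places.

£54.23

Zero-growth DDM (perpetuity): P₀ = D/r = 5.70 / 0.1051 = 54.2341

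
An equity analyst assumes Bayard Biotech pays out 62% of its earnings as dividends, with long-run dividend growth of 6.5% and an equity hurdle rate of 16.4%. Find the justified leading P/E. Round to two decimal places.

Justified leading P/E = b/(r−g) = 0.62/(0.164−0.065) = 6.2626

6.26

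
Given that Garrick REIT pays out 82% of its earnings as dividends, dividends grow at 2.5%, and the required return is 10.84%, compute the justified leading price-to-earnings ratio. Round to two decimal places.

Justified leading P/E = b/(r−g) = 0.82/(0.1084−0.025) = 9.8321

9.83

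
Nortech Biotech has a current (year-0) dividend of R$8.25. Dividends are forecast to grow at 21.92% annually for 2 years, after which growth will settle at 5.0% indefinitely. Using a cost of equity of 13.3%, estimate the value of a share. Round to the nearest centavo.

R$139.28

Two-stage DDM. Project D₁…D_2 at 0.2192, terminal growth 0.05, discount at r = 0.133.
D_1 = 10.0584
D_2 = 12.2632
Terminal value at t=2: TV = D_3/(r−g) = 12.8764/(0.133−0.05) = 155.1369
P₀ = 10.0584/(1+0.133)^1 + 12.2632/(1+0.133)^2 + 155.1369/(1+0.133)^2 = 139.2832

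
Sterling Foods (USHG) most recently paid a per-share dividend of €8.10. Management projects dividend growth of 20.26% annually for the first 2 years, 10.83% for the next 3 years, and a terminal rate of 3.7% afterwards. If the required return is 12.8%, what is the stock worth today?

Three-stage DDM. Project D₁…D_5; terminal Gordon value at t=5 with g = 0.037; discount at r = 0.128.
D_1 = 9.7411
D_2 = 11.7146
D_3 = 12.9833
D_4 = 14.3894
D_5 = 15.9477
TV_5 = 16.5378/(0.128−0.037) = 181.7342
P₀ = Σ Dₜ/(1+r)ᵗ + TV_5/(1+r)^5 = 144.0250

€144.02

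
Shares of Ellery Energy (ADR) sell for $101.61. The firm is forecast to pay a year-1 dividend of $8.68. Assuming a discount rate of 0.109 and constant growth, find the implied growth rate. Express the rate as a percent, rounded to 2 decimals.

2.36%

From P₀ = D₁/(r − g), the implied growth is g = r − D₁/P₀.
g = 0.109 − 8.68/101.61 = 0.109 − 0.08542 = 0.02358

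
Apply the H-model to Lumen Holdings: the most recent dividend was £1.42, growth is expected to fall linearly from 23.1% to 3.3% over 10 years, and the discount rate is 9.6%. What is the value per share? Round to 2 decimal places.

H-model: P₀ = D₀[(1+g_L) + H(g_S−g_L)]/(r−g_L), with H = 10/2 = 5.
P₀ = 1.42 × [(1+0.033) + 5×(0.231−0.033)] / (0.096−0.033)
   = 1.42 × 2.0230 / 0.063 = 45.5978

£45.60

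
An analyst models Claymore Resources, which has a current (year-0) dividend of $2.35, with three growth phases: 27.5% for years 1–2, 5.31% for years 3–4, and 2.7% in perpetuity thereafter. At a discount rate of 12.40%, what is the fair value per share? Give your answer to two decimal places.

$39.28

Three-stage DDM. Project D₁…D_4; terminal Gordon value at t=4 with g = 0.027; discount at r = 0.124.
D_1 = 2.9962
D_2 = 3.8202
D_3 = 4.0231
D_4 = 4.2367
TV_4 = 4.3511/(0.124−0.027) = 44.8566
P₀ = Σ Dₜ/(1+r)ᵗ + TV_4/(1+r)^4 = 39.2805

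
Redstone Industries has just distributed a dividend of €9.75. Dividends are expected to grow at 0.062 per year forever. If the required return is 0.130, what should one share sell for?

Gordon growth model: P₀ = D₁/(r − g). D₁ = 9.75 × (1 + 0.062) = 10.3545.
P₀ = 10.3545 / (0.13 − 0.062) = 10.3545 / 0.068 = 152.2721

€152.27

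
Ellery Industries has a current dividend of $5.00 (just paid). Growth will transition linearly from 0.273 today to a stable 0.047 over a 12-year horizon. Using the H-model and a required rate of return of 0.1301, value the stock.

$144.58

H-model: P₀ = D₀[(1+g_L) + H(g_S−g_L)]/(r−g_L), with H = 12/2 = 6.
P₀ = 5.00 × [(1+0.047) + 6×(0.273−0.047)] / (0.1301−0.047)
   = 5.00 × 2.4030 / 0.0831 = 144.5848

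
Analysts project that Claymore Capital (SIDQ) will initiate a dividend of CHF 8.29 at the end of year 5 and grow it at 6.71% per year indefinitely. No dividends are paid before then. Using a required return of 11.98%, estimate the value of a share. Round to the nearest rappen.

Deferred-dividend DDM. At t=4 the remaining stream is a growing perpetuity with first payment D_5 = 8.29.
V_4 = D_5/(r−g) = 8.29/(0.1198−0.0671) = 157.3055
P₀ = V_4/(1+r)^4 = 157.3055/(1+0.1198)^4 = 100.0419

CHF 100.04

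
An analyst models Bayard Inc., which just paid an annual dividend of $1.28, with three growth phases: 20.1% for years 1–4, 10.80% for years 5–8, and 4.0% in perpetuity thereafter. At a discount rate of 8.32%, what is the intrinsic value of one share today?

$65.85

Three-stage DDM. Project D₁…D_8; terminal Gordon value at t=8 with g = 0.04; discount at r = 0.0832.
D_1 = 1.5373
D_2 = 1.8463
D_3 = 2.2174
D_4 = 2.6631
D_5 = 2.9507
D_6 = 3.2694
D_7 = 3.6224
D_8 = 4.0137
TV_8 = 4.1742/(0.0832−0.04) = 96.6253
P₀ = Σ Dₜ/(1+r)ᵗ + TV_8/(1+r)^8 = 65.8451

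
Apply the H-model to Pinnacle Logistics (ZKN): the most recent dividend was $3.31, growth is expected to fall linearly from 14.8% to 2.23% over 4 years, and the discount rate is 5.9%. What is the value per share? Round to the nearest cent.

H-model: P₀ = D₀[(1+g_L) + H(g_S−g_L)]/(r−g_L), with H = 4/2 = 2.
P₀ = 3.31 × [(1+0.0223) + 2×(0.148−0.0223)] / (0.059−0.0223)
   = 3.31 × 1.2737 / 0.0367 = 114.8759

$114.88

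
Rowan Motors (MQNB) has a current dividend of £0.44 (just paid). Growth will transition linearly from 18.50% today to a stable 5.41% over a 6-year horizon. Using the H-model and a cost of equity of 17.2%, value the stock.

£5.40

H-model: P₀ = D₀[(1+g_L) + H(g_S−g_L)]/(r−g_L), with H = 6/2 = 3.
P₀ = 0.44 × [(1+0.0541) + 3×(0.185−0.0541)] / (0.172−0.0541)
   = 0.44 × 1.4468 / 0.1179 = 5.3994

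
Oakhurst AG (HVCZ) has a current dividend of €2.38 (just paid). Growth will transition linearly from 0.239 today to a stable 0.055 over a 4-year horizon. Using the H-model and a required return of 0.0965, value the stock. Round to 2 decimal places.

H-model: P₀ = D₀[(1+g_L) + H(g_S−g_L)]/(r−g_L), with H = 4/2 = 2.
P₀ = 2.38 × [(1+0.055) + 2×(0.239−0.055)] / (0.0965−0.055)
   = 2.38 × 1.4230 / 0.0415 = 81.6082

€81.61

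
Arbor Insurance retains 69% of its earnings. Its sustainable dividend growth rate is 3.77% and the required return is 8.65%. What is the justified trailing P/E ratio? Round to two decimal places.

6.59

Payout ratio b = 1 − 0.69 = 0.31.
Justified trailing P/E = b(1+g)/(r−g) = 0.31×(1+0.0377)/(0.0865−0.0377) = 6.5919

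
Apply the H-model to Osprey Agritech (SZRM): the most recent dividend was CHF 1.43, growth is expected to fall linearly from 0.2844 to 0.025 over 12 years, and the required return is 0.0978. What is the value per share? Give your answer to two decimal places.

H-model: P₀ = D₀[(1+g_L) + H(g_S−g_L)]/(r−g_L), with H = 12/2 = 6.
P₀ = 1.43 × [(1+0.025) + 6×(0.2844−0.025)] / (0.0978−0.025)
   = 1.43 × 2.5814 / 0.0728 = 50.7061

CHF 50.71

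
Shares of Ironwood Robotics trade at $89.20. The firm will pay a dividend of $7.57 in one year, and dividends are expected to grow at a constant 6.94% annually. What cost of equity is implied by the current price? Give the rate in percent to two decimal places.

Rearranging the constant-growth DDM: r = D₁/P₀ + g.
r = 7.5700 / 89.20 + 0.0694 = 0.08487 + 0.0694 = 0.15427

15.43%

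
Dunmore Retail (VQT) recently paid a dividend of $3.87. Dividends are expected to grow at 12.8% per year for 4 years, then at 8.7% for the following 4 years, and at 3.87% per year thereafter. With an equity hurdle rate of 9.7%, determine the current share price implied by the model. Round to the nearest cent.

Three-stage DDM. Project D₁…D_8; terminal Gordon value at t=8 with g = 0.0387; discount at r = 0.097.
D_1 = 4.3654
D_2 = 4.9241
D_3 = 5.5544
D_4 = 6.2654
D_5 = 6.8105
D_6 = 7.4030
D_7 = 8.0470
D_8 = 8.7471
TV_8 = 9.0856/(0.097−0.0387) = 155.8429
P₀ = Σ Dₜ/(1+r)ᵗ + TV_8/(1+r)^8 = 107.8273

$107.83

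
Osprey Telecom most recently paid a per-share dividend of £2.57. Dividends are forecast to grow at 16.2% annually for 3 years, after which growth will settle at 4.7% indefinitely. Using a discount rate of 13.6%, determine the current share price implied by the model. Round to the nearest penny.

£40.43

Two-stage DDM. Project D₁…D_3 at 0.162, terminal growth 0.047, discount at r = 0.136.
D_1 = 2.9863
D_2 = 3.4701
D_3 = 4.0323
Terminal value at t=3: TV = D_4/(r−g) = 4.2218/(0.136−0.047) = 47.4360
P₀ = 2.9863/(1+0.136)^1 + 3.4701/(1+0.136)^2 + 4.0323/(1+0.136)^3 + 47.4360/(1+0.136)^3 = 40.4257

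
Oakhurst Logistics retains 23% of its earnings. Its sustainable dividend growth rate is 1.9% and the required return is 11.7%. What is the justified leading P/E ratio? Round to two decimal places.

Payout ratio b = 1 − 0.23 = 0.77.
Justified leading P/E = b/(r−g) = 0.77/(0.117−0.019) = 7.8571

7.86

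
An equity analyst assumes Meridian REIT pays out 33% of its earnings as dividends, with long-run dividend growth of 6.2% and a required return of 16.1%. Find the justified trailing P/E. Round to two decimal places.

3.54

Justified trailing P/E = b(1+g)/(r−g) = 0.33×(1+0.062)/(0.161−0.062) = 3.5400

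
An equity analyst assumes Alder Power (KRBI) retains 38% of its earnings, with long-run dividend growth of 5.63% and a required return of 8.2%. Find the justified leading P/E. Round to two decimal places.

Payout ratio b = 1 − 0.38 = 0.62.
Justified leading P/E = b/(r−g) = 0.62/(0.082−0.0563) = 24.1245

24.12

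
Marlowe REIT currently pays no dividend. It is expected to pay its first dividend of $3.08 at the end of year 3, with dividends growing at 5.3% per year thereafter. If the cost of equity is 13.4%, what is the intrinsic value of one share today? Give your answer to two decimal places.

Deferred-dividend DDM. At t=2 the remaining stream is a growing perpetuity with first payment D_3 = 3.08.
V_2 = D_3/(r−g) = 3.08/(0.134−0.053) = 38.0247
P₀ = V_2/(1+r)^2 = 38.0247/(1+0.134)^2 = 29.5692

$29.57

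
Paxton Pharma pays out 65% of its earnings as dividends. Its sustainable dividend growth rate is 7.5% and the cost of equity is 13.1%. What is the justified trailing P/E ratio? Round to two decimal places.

Justified trailing P/E = b(1+g)/(r−g) = 0.65×(1+0.075)/(0.131−0.075) = 12.4777

12.48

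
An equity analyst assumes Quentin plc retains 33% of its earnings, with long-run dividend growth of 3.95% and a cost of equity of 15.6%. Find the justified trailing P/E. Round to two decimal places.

5.98

Payout ratio b = 1 − 0.33 = 0.67.
Justified trailing P/E = b(1+g)/(r−g) = 0.67×(1+0.0395)/(0.156−0.0395) = 5.9782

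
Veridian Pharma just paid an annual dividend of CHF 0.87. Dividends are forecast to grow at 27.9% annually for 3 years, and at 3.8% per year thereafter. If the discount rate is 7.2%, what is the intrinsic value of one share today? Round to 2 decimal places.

Two-stage DDM. Project D₁…D_3 at 0.279, terminal growth 0.038, discount at r = 0.072.
D_1 = 1.1127
D_2 = 1.4232
D_3 = 1.8202
Terminal value at t=3: TV = D_4/(r−g) = 1.8894/(0.072−0.038) = 55.5711
P₀ = 1.1127/(1+0.072)^1 + 1.4232/(1+0.072)^2 + 1.8202/(1+0.072)^3 + 55.5711/(1+0.072)^3 = 48.8632

CHF 48.86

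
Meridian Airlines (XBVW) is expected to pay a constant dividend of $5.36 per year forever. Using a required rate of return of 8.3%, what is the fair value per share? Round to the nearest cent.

Zero-growth DDM (perpetuity): P₀ = D/r = 5.36 / 0.083 = 64.5783

$64.58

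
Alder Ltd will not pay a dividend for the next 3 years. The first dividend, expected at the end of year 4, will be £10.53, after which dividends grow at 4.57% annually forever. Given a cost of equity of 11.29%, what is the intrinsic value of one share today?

£113.68

Deferred-dividend DDM. At t=3 the remaining stream is a growing perpetuity with first payment D_4 = 10.53.
V_3 = D_4/(r−g) = 10.53/(0.1129−0.0457) = 156.6964
P₀ = V_3/(1+r)^3 = 156.6964/(1+0.1129)^3 = 113.6817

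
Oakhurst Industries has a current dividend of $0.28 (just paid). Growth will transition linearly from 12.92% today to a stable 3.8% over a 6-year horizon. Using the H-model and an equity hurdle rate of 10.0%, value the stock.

H-model: P₀ = D₀[(1+g_L) + H(g_S−g_L)]/(r−g_L), with H = 6/2 = 3.
P₀ = 0.28 × [(1+0.038) + 3×(0.1292−0.038)] / (0.1−0.038)
   = 0.28 × 1.3116 / 0.062 = 5.9234

$5.92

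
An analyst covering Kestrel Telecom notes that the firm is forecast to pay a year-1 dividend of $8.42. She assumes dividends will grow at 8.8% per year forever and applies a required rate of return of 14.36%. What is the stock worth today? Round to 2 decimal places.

$151.44

Gordon growth model: P₀ = D₁/(r − g), with D₁ = 8.42 given directly.
P₀ = 8.4200 / (0.1436 − 0.088) = 8.4200 / 0.0556 = 151.4388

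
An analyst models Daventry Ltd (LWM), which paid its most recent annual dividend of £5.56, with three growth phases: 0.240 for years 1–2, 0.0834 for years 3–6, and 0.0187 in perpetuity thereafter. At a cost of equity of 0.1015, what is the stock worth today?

Three-stage DDM. Project D₁…D_6; terminal Gordon value at t=6 with g = 0.0187; discount at r = 0.1015.
D_1 = 6.8944
D_2 = 8.5491
D_3 = 9.2620
D_4 = 10.0345
D_5 = 10.8714
D_6 = 11.7781
TV_6 = 11.9983/(0.1015−0.0187) = 144.9070
P₀ = Σ Dₜ/(1+r)ᵗ + TV_6/(1+r)^6 = 121.4809

£121.48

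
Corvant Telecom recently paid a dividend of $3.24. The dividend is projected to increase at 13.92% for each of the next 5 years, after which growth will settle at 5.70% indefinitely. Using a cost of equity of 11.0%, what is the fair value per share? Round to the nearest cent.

Two-stage DDM. Project D₁…D_5 at 0.1392, terminal growth 0.057, discount at r = 0.11.
D_1 = 3.6910
D_2 = 4.2048
D_3 = 4.7901
D_4 = 5.4569
D_5 = 6.2165
Terminal value at t=5: TV = D_6/(r−g) = 6.5708/(0.11−0.057) = 123.9778
P₀ = 3.6910/(1+0.11)^1 + 4.2048/(1+0.11)^2 + 4.7901/(1+0.11)^3 + 5.4569/(1+0.11)^4 + 6.2165/(1+0.11)^5 + 123.9778/(1+0.11)^5 = 91.0990

$91.10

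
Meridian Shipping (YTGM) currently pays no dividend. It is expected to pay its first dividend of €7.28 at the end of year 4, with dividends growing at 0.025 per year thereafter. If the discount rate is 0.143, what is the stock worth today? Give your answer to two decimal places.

€41.32

Deferred-dividend DDM. At t=3 the remaining stream is a growing perpetuity with first payment D_4 = 7.28.
V_3 = D_4/(r−g) = 7.28/(0.143−0.025) = 61.6949
P₀ = V_3/(1+r)^3 = 61.6949/(1+0.143)^3 = 41.3153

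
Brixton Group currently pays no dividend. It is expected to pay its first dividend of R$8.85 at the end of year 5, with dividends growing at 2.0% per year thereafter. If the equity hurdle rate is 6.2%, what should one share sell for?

Deferred-dividend DDM. At t=4 the remaining stream is a growing perpetuity with first payment D_5 = 8.85.
V_4 = D_5/(r−g) = 8.85/(0.062−0.02) = 210.7143
P₀ = V_4/(1+r)^4 = 210.7143/(1+0.062)^4 = 165.6517

R$165.65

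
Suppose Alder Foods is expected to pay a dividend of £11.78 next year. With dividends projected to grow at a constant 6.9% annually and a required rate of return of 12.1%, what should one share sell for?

£226.54

Gordon growth model: P₀ = D₁/(r − g), with D₁ = 11.78 given directly.
P₀ = 11.7800 / (0.121 − 0.069) = 11.7800 / 0.052 = 226.5385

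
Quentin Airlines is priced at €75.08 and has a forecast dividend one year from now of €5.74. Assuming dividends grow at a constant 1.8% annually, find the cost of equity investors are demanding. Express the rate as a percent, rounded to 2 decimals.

Rearranging the constant-growth DDM: r = D₁/P₀ + g.
r = 5.7400 / 75.08 + 0.018 = 0.07645 + 0.018 = 0.09445

9.45%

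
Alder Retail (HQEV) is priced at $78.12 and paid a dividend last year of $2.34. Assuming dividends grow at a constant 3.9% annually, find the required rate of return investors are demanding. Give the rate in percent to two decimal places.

Rearranging the constant-growth DDM: r = D₁/P₀ + g.
D₁ = 2.34 × (1 + 0.039) = 2.4313.
r = 2.4313 / 78.12 + 0.039 = 0.03112 + 0.039 = 0.07012

7.01%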